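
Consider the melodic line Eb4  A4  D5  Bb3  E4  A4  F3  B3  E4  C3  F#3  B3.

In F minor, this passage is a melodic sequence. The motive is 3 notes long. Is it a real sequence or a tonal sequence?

real

Each cell has the same semitone pattern (6, 5) — intervals are preserved exactly.
And A4 lies outside F minor, so the sequence is real rather than tonal.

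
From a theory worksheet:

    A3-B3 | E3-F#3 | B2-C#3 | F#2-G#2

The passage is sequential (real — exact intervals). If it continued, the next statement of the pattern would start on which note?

Unit = 2 notes; the statements start on A3, E3, B2, F#2, moving down a 4th each time.
One more step down a 4th gives C#2.

C#2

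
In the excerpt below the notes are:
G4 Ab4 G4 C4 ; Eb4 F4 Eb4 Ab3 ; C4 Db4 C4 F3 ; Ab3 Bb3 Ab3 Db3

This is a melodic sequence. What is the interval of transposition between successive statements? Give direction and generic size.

Taking 4-note groups, the heads are G4, Eb4, C4, Ab3: the pattern moves down a 3rd.
G4 to Eb4 is down a 3rd.

down a 3rd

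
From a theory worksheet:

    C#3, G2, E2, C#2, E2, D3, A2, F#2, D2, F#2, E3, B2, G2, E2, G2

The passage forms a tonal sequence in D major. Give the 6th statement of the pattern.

With a 5-note motive the entries are C#3, D3, E3, each up a 2nd from the previous.
Carrying on: F#3 → G3 → A3.
From A3 the diatonic shape gives A3 E3 C#3 A2 C#3.

A3 E3 C#3 A2 C#3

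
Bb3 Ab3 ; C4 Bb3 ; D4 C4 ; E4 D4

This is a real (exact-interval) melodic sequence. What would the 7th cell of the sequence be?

A#4 G#4

With a 2-note motive the entries are Bb3, C4, D4, E4, each up a 2nd from the previous.
Extending up a 2nd: F#4 → G#4 → A#4.
Statement 7 starts on A#4 and keeps the same exact contour: A#4 G#4.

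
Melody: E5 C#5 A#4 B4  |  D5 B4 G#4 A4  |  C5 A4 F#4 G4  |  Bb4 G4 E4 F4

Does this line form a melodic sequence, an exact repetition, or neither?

sequence

Each 4-note cell is the previous one transposed down a 2nd.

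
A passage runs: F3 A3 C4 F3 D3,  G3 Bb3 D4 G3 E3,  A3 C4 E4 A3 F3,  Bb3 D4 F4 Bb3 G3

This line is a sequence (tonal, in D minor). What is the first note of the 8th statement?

F4

Taking 5-note groups, the heads are F3, G3, A3, Bb3: the pattern moves up a 2nd.
Extending the heads up a 2nd: C4 → D4 → E4 → F4.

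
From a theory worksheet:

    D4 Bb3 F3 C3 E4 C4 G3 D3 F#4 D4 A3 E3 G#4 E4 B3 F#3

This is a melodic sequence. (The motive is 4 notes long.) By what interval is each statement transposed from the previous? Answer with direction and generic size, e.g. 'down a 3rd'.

up a 2nd

Unit = 4 notes; the statements start on D4, E4, F#4, G#4, moving up a 2nd each time.
From D4 to E4: up a 2nd.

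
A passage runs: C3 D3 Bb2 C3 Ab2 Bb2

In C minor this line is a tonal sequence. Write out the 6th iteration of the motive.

Eb2 F2

With a 2-note motive the entries are C3, Bb2, Ab2, each down a 2nd from the previous.
Continuing the starts: G2 → F2 → Eb2.
So cell 6 is Eb2 F2.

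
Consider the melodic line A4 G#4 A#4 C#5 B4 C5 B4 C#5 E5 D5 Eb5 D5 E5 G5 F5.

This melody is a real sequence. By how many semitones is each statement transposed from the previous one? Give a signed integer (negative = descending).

3

Unit = 5 notes; the statements start on A4, C5, Eb5, moving up a 3rd each time.
Counting half-steps from A4 to C5: 3.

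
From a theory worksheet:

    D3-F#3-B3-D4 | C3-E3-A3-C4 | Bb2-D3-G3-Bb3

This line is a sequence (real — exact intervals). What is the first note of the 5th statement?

Gb2

With a 4-note motive the entries are D3, C3, Bb2, each down a 2nd from the previous.
Extending the heads down a 2nd: Ab2 → Gb2.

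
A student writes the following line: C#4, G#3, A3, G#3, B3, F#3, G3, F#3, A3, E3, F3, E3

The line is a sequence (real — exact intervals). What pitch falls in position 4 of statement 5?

Grouping in 4s, the 4th note of each cell is G#3, F#3, E3.
Carrying that down a 2nd forward: D3 → C3.

C3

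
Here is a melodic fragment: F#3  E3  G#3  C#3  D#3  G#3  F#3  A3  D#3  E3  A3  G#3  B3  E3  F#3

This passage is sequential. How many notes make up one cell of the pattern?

5

15 notes total. Splitting into 3 groups of 5:
F#3 E3 G#3 C#3 D#3 | G#3 F#3 A3 D#3 E3 | A3 G#3 B3 E3 F#3
Every group is a transposition up a 2nd of the one before; no shorter unit works.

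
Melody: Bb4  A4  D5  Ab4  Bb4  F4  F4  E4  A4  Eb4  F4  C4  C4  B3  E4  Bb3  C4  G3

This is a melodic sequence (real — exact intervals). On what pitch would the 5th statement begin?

Taking 6-note groups, the heads are Bb4, F4, C4: the pattern moves down a 4th.
Extending the heads down a 4th: G3 → D3.

D3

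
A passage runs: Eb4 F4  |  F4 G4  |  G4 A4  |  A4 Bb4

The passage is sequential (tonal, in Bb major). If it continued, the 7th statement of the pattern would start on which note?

D5

The 2-note cells begin on Eb4, F4, G4, A4 — each up a 2nd from the last.
Continuing: Bb4 → C5 → D5. Statement 7 starts on D5.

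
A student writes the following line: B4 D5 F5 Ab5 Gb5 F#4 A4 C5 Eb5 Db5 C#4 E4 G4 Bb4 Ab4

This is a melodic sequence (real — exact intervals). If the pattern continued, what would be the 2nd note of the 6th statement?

C#3

With 5-note cells, note 2 of each statement runs D5, A4, E4.
Carrying that down a 4th forward: B3 → F#3 → C#3.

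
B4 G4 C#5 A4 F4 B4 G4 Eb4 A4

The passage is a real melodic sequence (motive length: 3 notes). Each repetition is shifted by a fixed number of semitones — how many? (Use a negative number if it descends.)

With a 3-note motive the entries are B4, A4, G4, each down a 2nd from the previous.
Counting half-steps from B4 to A4: -2.

-2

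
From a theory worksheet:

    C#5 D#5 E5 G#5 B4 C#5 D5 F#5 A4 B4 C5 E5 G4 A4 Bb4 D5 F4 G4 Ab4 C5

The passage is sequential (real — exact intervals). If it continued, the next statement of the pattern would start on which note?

Eb4

With a 4-note motive the entries are C#5, B4, A4, G4, F4, each down a 2nd from the previous.
One more step down a 2nd gives Eb4.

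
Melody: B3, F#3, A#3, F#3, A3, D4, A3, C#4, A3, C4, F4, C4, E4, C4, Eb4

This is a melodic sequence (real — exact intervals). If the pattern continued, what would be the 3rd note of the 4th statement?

With 5-note cells, note 3 of each statement runs A#3, C#4, E4.
One more up a 3rd gives G4.

G4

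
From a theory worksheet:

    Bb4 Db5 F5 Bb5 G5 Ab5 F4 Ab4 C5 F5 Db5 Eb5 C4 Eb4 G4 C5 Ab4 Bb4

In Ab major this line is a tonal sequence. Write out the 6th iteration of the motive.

Ab2 C3 Eb3 Ab3 F3 G3

The 6-note cells begin on Bb4, F4, C4 — each down a 4th from the last.
Continuing the starts: G3 → Db3 → Ab2.
From Ab2 the diatonic shape gives Ab2 C3 Eb3 Ab3 F3 G3.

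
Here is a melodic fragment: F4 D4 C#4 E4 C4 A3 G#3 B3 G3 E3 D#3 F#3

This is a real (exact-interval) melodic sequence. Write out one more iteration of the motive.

D3 B2 A#2 C#3

Taking 4-note groups, the heads are F4, C4, G3: the pattern moves down a 4th.
So cell 4 is D3 B2 A#2 C#3.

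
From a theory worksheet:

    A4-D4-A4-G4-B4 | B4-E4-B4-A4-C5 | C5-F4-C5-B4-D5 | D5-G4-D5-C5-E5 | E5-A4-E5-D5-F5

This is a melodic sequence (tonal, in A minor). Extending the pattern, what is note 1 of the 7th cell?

G5

With 5-note cells, note 1 of each statement runs A4, B4, C5, D5, E5.
Carrying that up a 2nd forward: F5 → G5.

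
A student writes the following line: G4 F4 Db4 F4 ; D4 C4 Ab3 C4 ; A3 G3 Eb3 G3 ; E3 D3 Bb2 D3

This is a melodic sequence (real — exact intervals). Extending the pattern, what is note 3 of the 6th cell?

The unit is 4 notes. Position-3 pitches of the 4 shown cells: Db4, Ab3, Eb3, Bb2.
Extending down a 4th: F2 → C2.

C2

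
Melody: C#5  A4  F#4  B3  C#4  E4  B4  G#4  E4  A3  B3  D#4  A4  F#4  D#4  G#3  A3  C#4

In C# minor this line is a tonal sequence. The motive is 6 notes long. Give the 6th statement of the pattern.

E4 C#4 A3 D#3 E3 G#3

With a 6-note motive the entries are C#5, B4, A4, each down a 2nd from the previous.
Carrying on: G#4 → F#4 → E4.
Statement 6 starts on E4 and keeps the same diatonic contour: E4 C#4 A3 D#3 E3 G#3.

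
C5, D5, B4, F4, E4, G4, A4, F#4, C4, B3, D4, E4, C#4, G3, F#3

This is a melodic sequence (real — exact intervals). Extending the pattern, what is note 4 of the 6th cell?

With 5-note cells, note 4 of each statement runs F4, C4, G3.
Each moves down a 4th. Continuing: D3 → A2 → E2.

E2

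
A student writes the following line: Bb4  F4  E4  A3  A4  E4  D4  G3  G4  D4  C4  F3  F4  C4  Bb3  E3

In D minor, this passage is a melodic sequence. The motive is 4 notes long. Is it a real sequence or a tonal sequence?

Every note is diatonic to D minor.
Cell 1 has -1 semitones from note 2 to 3, but cell 2 has -2 — the interval quality changes while the contour stays the same, which is the hallmark of a tonal sequence.

tonal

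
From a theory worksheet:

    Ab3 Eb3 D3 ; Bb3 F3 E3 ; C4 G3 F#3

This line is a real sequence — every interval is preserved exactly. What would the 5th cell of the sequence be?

E4 B3 A#3

Unit = 3 notes; the statements start on Ab3, Bb3, C4, moving up a 2nd each time.
Continuing the starts: D4 → E4.
So cell 5 is E4 B3 A#3.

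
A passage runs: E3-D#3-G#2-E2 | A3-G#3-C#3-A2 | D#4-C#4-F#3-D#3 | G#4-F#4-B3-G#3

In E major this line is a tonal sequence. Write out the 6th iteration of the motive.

F#5 E5 A4 F#4

Taking 4-note groups, the heads are E3, A3, D#4, G#4: the pattern moves up a 4th.
Carrying on: C#5 → F#5.
Statement 6 starts on F#5 and keeps the same diatonic contour: F#5 E5 A4 F#4.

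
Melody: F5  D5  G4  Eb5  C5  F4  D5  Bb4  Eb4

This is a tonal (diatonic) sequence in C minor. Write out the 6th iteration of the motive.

Taking 3-note groups, the heads are F5, Eb5, D5: the pattern moves down a 2nd.
Extending down a 2nd: C5 → Bb4 → Ab4.
From Ab4 the diatonic shape gives Ab4 F4 Bb3.

Ab4 F4 Bb3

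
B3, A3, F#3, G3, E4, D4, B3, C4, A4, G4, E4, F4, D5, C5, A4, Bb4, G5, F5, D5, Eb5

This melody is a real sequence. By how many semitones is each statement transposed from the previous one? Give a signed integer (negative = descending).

The 4-note cells begin on B3, E4, A4, D5, G5 — each up a 4th from the last.
B3→E4 is 64 − 59 = 5 semitones.

5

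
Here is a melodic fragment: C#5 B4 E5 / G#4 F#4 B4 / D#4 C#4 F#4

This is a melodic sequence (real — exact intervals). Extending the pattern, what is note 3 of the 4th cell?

With 3-note cells, note 3 of each statement runs E5, B4, F#4.
One more down a 4th gives C#4.

C#4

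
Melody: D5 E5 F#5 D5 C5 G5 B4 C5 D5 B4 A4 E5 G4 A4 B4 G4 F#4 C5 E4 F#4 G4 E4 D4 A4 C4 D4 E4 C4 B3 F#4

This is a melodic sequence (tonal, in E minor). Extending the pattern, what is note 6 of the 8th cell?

Grouping in 6s, the 6th note of each cell is G5, E5, C5, A4, F#4.
Each moves down a 3rd. Continuing: D4 → B3 → G3.

G3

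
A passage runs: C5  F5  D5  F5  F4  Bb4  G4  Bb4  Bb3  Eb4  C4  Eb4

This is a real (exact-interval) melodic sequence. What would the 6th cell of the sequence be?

Db2 Gb2 Eb2 Gb2

The 4-note cells begin on C5, F4, Bb3 — each down a 5th from the last.
Carrying on: Eb3 → Ab2 → Db2.
Statement 6 starts on Db2 and keeps the same exact contour: Db2 Gb2 Eb2 Gb2.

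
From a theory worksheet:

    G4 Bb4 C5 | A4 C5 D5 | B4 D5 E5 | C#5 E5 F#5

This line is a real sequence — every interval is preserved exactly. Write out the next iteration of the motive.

D#5 F#5 G#5

Taking 3-note groups, the heads are G4, A4, B4, C#5: the pattern moves up a 2nd.
Statement 5 starts on D#5 and keeps the same exact contour: D#5 F#5 G#5.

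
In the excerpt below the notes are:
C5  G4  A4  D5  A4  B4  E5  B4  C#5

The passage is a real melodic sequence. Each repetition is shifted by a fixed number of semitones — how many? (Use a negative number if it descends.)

2

The 3-note cells begin on C5, D5, E5 — each up a 2nd from the last.
C5 to D5 spans +2 semitones.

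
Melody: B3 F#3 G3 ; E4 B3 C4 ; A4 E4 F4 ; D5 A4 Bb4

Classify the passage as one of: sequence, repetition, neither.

sequence

Each 3-note cell is the previous one transposed up a 4th.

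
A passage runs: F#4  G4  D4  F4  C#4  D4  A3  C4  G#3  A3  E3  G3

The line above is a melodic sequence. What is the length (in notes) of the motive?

4

There are 12 notes; a 4-note unit gives 3 cells:
F#4 G4 D4 F4 | C#4 D4 A3 C4 | G#3 A3 E3 G3
That's a consistent down a 4th shift per cell, and no other grouping gives one.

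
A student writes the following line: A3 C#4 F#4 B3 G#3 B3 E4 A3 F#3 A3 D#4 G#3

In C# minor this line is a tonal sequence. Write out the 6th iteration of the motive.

C#3 E3 A3 D#3

With a 4-note motive the entries are A3, G#3, F#3, each down a 2nd from the previous.
Continuing the starts: E3 → D#3 → C#3.
From C#3 the diatonic shape gives C#3 E3 A3 D#3.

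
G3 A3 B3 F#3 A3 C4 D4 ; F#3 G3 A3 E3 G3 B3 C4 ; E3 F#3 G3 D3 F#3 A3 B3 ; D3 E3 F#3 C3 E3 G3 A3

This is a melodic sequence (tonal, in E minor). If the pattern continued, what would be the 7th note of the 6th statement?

F#3

The unit is 7 notes. Position-7 pitches of the 4 shown cells: D4, C4, B3, A3.
Carrying that down a 2nd forward: G3 → F#3.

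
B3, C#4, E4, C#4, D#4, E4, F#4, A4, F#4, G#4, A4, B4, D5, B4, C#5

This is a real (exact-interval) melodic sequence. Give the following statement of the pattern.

Taking 5-note groups, the heads are B3, E4, A4: the pattern moves up a 4th.
From D5 the exact shape gives D5 E5 G5 E5 F#5.

D5 E5 G5 E5 F#5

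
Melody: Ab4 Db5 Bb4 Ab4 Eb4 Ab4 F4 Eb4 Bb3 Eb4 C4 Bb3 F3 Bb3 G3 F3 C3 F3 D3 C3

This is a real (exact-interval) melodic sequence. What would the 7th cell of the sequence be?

D2 G2 E2 D2

Unit = 4 notes; the statements start on Ab4, Eb4, Bb3, F3, C3, moving down a 4th each time.
Carrying on: G2 → D2.
From D2 the exact shape gives D2 G2 E2 D2.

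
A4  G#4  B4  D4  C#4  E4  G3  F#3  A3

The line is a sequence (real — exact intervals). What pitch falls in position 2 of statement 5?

E2

The unit is 3 notes. Position-2 pitches of the 3 shown cells: G#4, C#4, F#3.
Carrying that down a 5th forward: B2 → E2.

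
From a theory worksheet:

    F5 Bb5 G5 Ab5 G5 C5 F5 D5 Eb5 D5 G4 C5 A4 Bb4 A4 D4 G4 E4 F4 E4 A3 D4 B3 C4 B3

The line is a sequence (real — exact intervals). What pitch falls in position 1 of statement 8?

Grouping in 5s, the 1st note of each cell is F5, C5, G4, D4, A3.
Carrying that down a 4th forward: E3 → B2 → F#2.

F#2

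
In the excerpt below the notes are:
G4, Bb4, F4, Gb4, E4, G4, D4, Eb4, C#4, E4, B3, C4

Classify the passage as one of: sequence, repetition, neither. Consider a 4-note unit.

sequence

Each 4-note cell is the previous one transposed down a 3rd.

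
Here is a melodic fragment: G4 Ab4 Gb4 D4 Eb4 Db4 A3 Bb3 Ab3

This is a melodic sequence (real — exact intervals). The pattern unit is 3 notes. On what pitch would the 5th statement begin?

Unit = 3 notes; the statements start on G4, D4, A3, moving down a 4th each time.
Continuing: E3 → B2. Statement 5 starts on B2.

B2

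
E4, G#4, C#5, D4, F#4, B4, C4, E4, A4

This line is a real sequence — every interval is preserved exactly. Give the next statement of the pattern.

Taking 3-note groups, the heads are E4, D4, C4: the pattern moves down a 2nd.
Statement 4 starts on Bb3 and keeps the same exact contour: Bb3 D4 G4.

Bb3 D4 G4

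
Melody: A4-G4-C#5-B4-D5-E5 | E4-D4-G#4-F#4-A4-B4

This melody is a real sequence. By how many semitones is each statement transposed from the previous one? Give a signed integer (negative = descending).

Taking 6-note groups, the heads are A4, E4: the pattern moves down a 4th.
Counting half-steps from A4 to E4: -5.

-5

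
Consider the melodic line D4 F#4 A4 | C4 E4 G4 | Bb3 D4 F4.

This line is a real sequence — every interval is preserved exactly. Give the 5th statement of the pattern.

Gb3 Bb3 Db4

Taking 3-note groups, the heads are D4, C4, Bb3: the pattern moves down a 2nd.
Extending down a 2nd: Ab3 → Gb3.
From Gb3 the exact shape gives Gb3 Bb3 Db4.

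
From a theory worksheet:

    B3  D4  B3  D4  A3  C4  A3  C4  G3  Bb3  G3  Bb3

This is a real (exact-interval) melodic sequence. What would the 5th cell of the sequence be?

Unit = 4 notes; the statements start on B3, A3, G3, moving down a 2nd each time.
Carrying on: F3 → Eb3.
Statement 5 starts on Eb3 and keeps the same exact contour: Eb3 Gb3 Eb3 Gb3.

Eb3 Gb3 Eb3 Gb3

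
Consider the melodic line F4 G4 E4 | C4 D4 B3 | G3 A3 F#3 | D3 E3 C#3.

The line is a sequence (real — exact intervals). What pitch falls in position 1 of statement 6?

E2

Grouping in 3s, the 1st note of each cell is F4, C4, G3, D3.
Each moves down a 4th. Continuing: A2 → E2.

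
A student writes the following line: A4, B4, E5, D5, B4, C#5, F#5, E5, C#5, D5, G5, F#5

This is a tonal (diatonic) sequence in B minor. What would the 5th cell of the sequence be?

Taking 4-note groups, the heads are A4, B4, C#5: the pattern moves up a 2nd.
Extending up a 2nd: D5 → E5.
Statement 5 starts on E5 and keeps the same diatonic contour: E5 F#5 B5 A5.

E5 F#5 B5 A5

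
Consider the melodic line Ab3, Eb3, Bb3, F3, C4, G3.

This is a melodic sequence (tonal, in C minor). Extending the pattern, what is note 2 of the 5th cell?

Bb3

Grouping in 2s, the 2nd note of each cell is Eb3, F3, G3.
Extending up a 2nd: Ab3 → Bb3.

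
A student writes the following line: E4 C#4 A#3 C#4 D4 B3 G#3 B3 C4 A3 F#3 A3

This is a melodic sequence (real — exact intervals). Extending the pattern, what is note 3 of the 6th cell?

The unit is 4 notes. Position-3 pitches of the 3 shown cells: A#3, G#3, F#3.
Extending down a 2nd: E3 → D3 → C3.

C3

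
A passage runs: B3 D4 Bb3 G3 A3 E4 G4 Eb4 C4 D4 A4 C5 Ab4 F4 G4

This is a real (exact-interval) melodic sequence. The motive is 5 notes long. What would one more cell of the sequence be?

D5 F5 Db5 Bb4 C5

The 5-note cells begin on B3, E4, A4 — each up a 4th from the last.
From D5 the exact shape gives D5 F5 Db5 Bb4 C5.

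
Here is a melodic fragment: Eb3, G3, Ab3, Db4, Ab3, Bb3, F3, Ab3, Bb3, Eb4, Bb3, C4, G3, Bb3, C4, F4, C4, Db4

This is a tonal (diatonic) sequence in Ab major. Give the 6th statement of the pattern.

Taking 6-note groups, the heads are Eb3, F3, G3: the pattern moves up a 2nd.
Extending up a 2nd: Ab3 → Bb3 → C4.
Statement 6 starts on C4 and keeps the same diatonic contour: C4 Eb4 F4 Bb4 F4 G4.

C4 Eb4 F4 Bb4 F4 G4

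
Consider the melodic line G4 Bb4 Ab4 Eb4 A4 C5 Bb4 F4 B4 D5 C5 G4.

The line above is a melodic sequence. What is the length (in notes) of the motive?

4

Try groups of 4 (3 cells in 12 notes):
G4 Bb4 Ab4 Eb4 | A4 C5 Bb4 F4 | B4 D5 C5 G4
That's a consistent up a 2nd shift per cell, and no other grouping gives one.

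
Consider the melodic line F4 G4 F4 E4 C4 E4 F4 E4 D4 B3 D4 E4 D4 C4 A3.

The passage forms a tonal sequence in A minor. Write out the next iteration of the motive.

C4 D4 C4 B3 G3

The 5-note cells begin on F4, E4, D4 — each down a 2nd from the last.
Statement 4 starts on C4 and keeps the same diatonic contour: C4 D4 C4 B3 G3.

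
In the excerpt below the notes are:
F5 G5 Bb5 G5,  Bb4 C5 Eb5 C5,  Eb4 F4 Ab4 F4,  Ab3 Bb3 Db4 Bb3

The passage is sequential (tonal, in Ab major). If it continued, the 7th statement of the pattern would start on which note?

The 4-note cells begin on F5, Bb4, Eb4, Ab3 — each down a 5th from the last.
Continuing: Db3 → G2 → C2. Statement 7 starts on C2.

C2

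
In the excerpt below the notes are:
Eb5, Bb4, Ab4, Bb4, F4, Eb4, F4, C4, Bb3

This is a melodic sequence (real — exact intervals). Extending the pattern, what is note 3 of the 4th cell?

F3

The unit is 3 notes. Position-3 pitches of the 3 shown cells: Ab4, Eb4, Bb3.
From Bb3, down a 4th gives F3.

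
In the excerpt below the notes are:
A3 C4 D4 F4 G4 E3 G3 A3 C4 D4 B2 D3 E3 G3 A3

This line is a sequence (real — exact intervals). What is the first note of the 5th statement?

C#2

With a 5-note motive the entries are A3, E3, B2, each down a 4th from the previous.
Extending the heads down a 4th: F#2 → C#2.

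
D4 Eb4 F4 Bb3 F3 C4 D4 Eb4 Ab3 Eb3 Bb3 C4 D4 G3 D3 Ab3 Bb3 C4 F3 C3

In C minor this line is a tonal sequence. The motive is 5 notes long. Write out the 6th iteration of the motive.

F3 G3 Ab3 D3 Ab2

Unit = 5 notes; the statements start on D4, C4, Bb3, Ab3, moving down a 2nd each time.
Extending down a 2nd: G3 → F3.
Statement 6 starts on F3 and keeps the same diatonic contour: F3 G3 Ab3 D3 Ab2.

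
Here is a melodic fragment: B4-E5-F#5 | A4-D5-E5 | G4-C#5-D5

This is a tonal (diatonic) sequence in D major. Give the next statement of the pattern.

F#4 B4 C#5

The 3-note cells begin on B4, A4, G4 — each down a 2nd from the last.
From F#4 the diatonic shape gives F#4 B4 C#5.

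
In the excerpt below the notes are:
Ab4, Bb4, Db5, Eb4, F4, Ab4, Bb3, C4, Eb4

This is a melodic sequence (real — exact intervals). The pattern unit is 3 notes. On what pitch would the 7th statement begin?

D2

Unit = 3 notes; the statements start on Ab4, Eb4, Bb3, moving down a 4th each time.
Continuing: F3 → C3 → G2 → D2. Statement 7 starts on D2.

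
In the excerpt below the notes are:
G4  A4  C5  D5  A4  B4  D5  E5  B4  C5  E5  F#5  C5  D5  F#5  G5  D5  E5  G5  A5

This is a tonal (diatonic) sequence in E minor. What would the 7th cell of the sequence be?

F#5 G5 B5 C6

Unit = 4 notes; the statements start on G4, A4, B4, C5, D5, moving up a 2nd each time.
Carrying on: E5 → F#5.
Statement 7 starts on F#5 and keeps the same diatonic contour: F#5 G5 B5 C6.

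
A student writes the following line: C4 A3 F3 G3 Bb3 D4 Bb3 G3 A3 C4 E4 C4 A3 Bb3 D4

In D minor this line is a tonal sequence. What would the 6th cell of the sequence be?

Taking 5-note groups, the heads are C4, D4, E4: the pattern moves up a 2nd.
Carrying on: F4 → G4 → A4.
From A4 the diatonic shape gives A4 F4 D4 E4 G4.

A4 F4 D4 E4 G4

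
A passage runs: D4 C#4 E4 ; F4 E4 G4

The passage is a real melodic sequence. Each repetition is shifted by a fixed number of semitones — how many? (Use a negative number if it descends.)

With a 3-note motive the entries are D4, F4, each up a 3rd from the previous.
D4 to F4 spans +3 semitones.

3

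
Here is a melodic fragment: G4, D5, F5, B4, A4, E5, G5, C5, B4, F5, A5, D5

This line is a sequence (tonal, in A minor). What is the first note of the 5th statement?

D5

Taking 4-note groups, the heads are G4, A4, B4: the pattern moves up a 2nd.
Continuing: C5 → D5. Statement 5 starts on D5.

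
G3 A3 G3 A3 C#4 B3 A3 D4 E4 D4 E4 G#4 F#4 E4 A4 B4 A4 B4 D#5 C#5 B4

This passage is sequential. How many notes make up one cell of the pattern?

There are 21 notes; a 7-note unit gives 3 cells:
G3 A3 G3 A3 C#4 B3 A3 | D4 E4 D4 E4 G#4 F#4 E4 | A4 B4 A4 B4 D#5 C#5 B4
Each cell is the previous one up a 5th — so the unit is 7 notes.

7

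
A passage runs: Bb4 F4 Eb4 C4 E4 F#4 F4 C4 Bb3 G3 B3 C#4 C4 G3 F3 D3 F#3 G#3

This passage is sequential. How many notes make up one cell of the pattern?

Try groups of 6 (3 cells in 18 notes):
Bb4 F4 Eb4 C4 E4 F#4 | F4 C4 Bb3 G3 B3 C#4 | C4 G3 F3 D3 F#3 G#3
That's a consistent down a 4th shift per cell, and no other grouping gives one.

6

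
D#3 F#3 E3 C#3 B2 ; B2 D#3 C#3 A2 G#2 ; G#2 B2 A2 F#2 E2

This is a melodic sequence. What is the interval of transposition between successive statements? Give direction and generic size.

down a 3rd

Unit = 5 notes; the statements start on D#3, B2, G#2, moving down a 3rd each time.
From D#3 to B2: down a 3rd.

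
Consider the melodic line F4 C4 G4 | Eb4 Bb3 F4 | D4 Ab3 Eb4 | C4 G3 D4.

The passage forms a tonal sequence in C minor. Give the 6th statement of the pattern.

Ab3 Eb3 Bb3

Unit = 3 notes; the statements start on F4, Eb4, D4, C4, moving down a 2nd each time.
Continuing the starts: Bb3 → Ab3.
So cell 6 is Ab3 Eb3 Bb3.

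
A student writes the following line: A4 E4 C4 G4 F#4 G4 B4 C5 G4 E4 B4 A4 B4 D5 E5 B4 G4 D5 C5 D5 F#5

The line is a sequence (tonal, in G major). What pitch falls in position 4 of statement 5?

The unit is 7 notes. Position-4 pitches of the 3 shown cells: G4, B4, D5.
Carrying that up a 3rd forward: F#5 → A5.

A5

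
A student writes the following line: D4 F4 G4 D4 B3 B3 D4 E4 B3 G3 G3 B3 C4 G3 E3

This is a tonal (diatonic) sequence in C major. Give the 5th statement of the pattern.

Unit = 5 notes; the statements start on D4, B3, G3, moving down a 3rd each time.
Extending down a 3rd: E3 → C3.
From C3 the diatonic shape gives C3 E3 F3 C3 A2.

C3 E3 F3 C3 A2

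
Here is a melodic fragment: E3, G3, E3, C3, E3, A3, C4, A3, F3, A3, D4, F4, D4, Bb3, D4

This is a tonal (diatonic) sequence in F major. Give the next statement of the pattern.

G4 Bb4 G4 E4 G4

With a 5-note motive the entries are E3, A3, D4, each up a 4th from the previous.
From G4 the diatonic shape gives G4 Bb4 G4 E4 G4.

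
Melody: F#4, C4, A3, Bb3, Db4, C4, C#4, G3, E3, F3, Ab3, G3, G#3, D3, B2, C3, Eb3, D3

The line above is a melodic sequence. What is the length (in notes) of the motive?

18 notes total. Splitting into 3 groups of 6:
F#4 C4 A3 Bb3 Db4 C4 | C#4 G3 E3 F3 Ab3 G3 | G#3 D3 B2 C3 Eb3 D3
Every group is a transposition down a 4th of the one before; no shorter unit works.

6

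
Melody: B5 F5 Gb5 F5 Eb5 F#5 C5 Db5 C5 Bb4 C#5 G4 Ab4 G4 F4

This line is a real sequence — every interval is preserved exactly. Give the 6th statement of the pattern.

A#3 E3 F3 E3 D3

With a 5-note motive the entries are B5, F#5, C#5, each down a 4th from the previous.
Extending down a 4th: G#4 → D#4 → A#3.
So cell 6 is A#3 E3 F3 E3 D3.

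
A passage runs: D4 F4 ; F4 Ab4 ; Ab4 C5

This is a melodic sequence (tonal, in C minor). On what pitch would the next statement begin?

Unit = 2 notes; the statements start on D4, F4, Ab4, moving up a 3rd each time.
The next head, up a 3rd from Ab4, is C5.

C5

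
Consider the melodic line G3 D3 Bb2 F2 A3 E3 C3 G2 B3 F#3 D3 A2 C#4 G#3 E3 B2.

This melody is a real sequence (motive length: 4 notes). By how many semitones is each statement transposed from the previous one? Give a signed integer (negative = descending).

2

The 4-note cells begin on G3, A3, B3, C#4 — each up a 2nd from the last.
Counting half-steps from G3 to A3: 2.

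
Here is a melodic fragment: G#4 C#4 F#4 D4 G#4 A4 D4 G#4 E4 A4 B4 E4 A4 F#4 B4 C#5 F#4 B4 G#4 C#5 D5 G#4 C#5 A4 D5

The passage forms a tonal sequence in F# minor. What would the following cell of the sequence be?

The 5-note cells begin on G#4, A4, B4, C#5, D5 — each up a 2nd from the last.
Statement 6 starts on E5 and keeps the same diatonic contour: E5 A4 D5 B4 E5.

E5 A4 D5 B4 E5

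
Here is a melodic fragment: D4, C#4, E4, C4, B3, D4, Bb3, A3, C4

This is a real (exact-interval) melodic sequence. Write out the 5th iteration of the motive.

Taking 3-note groups, the heads are D4, C4, Bb3: the pattern moves down a 2nd.
Continuing the starts: Ab3 → Gb3.
From Gb3 the exact shape gives Gb3 F3 Ab3.

Gb3 F3 Ab3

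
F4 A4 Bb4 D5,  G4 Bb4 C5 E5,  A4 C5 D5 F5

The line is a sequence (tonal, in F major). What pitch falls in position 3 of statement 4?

With 4-note cells, note 3 of each statement runs Bb4, C5, D5.
From D5, up a 2nd gives E5.

E5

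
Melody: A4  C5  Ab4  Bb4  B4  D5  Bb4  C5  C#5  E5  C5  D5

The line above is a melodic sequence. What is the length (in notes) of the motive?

There are 12 notes; a 4-note unit gives 3 cells:
A4 C5 Ab4 Bb4 | B4 D5 Bb4 C5 | C#5 E5 C5 D5
Each cell is the previous one up a 2nd — so the unit is 4 notes.

4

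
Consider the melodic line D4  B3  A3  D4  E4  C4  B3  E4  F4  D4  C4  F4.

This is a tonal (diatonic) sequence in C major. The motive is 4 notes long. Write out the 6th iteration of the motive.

Taking 4-note groups, the heads are D4, E4, F4: the pattern moves up a 2nd.
Extending up a 2nd: G4 → A4 → B4.
From B4 the diatonic shape gives B4 G4 F4 B4.

B4 G4 F4 B4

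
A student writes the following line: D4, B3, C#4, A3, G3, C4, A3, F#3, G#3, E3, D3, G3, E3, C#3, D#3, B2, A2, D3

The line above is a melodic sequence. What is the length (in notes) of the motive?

Try groups of 6 (3 cells in 18 notes):
D4 B3 C#4 A3 G3 C4 | A3 F#3 G#3 E3 D3 G3 | E3 C#3 D#3 B2 A2 D3
Every group is a transposition down a 4th of the one before; no shorter unit works.

6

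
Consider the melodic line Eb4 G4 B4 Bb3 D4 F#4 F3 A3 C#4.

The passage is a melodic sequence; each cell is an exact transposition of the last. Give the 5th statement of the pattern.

With a 3-note motive the entries are Eb4, Bb3, F3, each down a 4th from the previous.
Carrying on: C3 → G2.
So cell 5 is G2 B2 D#3.

G2 B2 D#3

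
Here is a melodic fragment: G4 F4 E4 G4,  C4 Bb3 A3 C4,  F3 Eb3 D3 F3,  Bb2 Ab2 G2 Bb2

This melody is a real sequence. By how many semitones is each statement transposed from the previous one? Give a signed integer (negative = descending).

Taking 4-note groups, the heads are G4, C4, F3, Bb2: the pattern moves down a 5th.
Counting half-steps from G4 to C4: -7.

-7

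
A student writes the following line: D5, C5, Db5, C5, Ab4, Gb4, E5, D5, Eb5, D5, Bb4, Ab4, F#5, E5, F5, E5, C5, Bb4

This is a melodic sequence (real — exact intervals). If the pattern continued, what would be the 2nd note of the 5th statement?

G#5

Grouping in 6s, the 2nd note of each cell is C5, D5, E5.
Carrying that up a 2nd forward: F#5 → G#5.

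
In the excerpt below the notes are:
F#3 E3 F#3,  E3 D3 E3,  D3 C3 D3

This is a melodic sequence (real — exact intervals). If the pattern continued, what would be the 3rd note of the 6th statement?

Ab2

With 3-note cells, note 3 of each statement runs F#3, E3, D3.
Extending down a 2nd: C3 → Bb2 → Ab2.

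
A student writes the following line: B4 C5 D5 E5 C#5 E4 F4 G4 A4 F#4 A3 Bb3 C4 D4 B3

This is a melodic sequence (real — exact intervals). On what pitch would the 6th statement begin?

With a 5-note motive the entries are B4, E4, A3, each down a 5th from the previous.
Extending the heads down a 5th: D3 → G2 → C2.

C2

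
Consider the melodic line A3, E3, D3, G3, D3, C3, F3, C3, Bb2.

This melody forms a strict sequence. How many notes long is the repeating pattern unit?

3

There are 9 notes; a 3-note unit gives 3 cells:
A3 E3 D3 | G3 D3 C3 | F3 C3 Bb2
That's a consistent down a 2nd shift per cell, and no other grouping gives one.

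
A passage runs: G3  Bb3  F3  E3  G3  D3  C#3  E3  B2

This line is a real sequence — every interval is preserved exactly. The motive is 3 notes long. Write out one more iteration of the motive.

A#2 C#3 G#2

Taking 3-note groups, the heads are G3, E3, C#3: the pattern moves down a 3rd.
Statement 4 starts on A#2 and keeps the same exact contour: A#2 C#3 G#2.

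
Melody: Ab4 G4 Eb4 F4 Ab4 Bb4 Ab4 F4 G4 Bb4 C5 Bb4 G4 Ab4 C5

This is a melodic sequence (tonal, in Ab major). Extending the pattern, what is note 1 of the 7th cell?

G5

The unit is 5 notes. Position-1 pitches of the 3 shown cells: Ab4, Bb4, C5.
Extending up a 2nd: Db5 → Eb5 → F5 → G5.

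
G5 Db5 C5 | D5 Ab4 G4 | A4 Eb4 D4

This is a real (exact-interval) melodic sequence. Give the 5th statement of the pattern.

With a 3-note motive the entries are G5, D5, A4, each down a 4th from the previous.
Carrying on: E4 → B3.
Statement 5 starts on B3 and keeps the same exact contour: B3 F3 E3.

B3 F3 E3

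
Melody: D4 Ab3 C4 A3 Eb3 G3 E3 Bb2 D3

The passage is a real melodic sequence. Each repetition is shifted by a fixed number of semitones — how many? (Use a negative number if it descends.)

The 3-note cells begin on D4, A3, E3 — each down a 4th from the last.
D4→A3 is 57 − 62 = -5 semitones.

-5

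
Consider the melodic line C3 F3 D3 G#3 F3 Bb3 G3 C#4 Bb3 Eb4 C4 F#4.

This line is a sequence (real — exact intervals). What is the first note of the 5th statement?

Taking 4-note groups, the heads are C3, F3, Bb3: the pattern moves up a 4th.
Continuing: Eb4 → Ab4. Statement 5 starts on Ab4.

Ab4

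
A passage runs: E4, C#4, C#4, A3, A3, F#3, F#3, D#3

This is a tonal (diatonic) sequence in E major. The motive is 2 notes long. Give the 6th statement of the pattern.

B2 G#2

The 2-note cells begin on E4, C#4, A3, F#3 — each down a 3rd from the last.
Extending down a 3rd: D#3 → B2.
Statement 6 starts on B2 and keeps the same diatonic contour: B2 G#2.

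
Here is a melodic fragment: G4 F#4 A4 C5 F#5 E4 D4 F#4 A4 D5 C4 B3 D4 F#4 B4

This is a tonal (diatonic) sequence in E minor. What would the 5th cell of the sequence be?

Taking 5-note groups, the heads are G4, E4, C4: the pattern moves down a 3rd.
Extending down a 3rd: A3 → F#3.
From F#3 the diatonic shape gives F#3 E3 G3 B3 E4.

F#3 E3 G3 B3 E4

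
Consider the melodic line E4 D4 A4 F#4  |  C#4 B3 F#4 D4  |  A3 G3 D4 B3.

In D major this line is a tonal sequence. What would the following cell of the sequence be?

The 4-note cells begin on E4, C#4, A3 — each down a 3rd from the last.
From F#3 the diatonic shape gives F#3 E3 B3 G3.

F#3 E3 B3 G3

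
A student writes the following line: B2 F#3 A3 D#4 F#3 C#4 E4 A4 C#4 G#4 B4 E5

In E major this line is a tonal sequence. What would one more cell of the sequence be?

Unit = 4 notes; the statements start on B2, F#3, C#4, moving up a 5th each time.
From G#4 the diatonic shape gives G#4 D#5 F#5 B5.

G#4 D#5 F#5 B5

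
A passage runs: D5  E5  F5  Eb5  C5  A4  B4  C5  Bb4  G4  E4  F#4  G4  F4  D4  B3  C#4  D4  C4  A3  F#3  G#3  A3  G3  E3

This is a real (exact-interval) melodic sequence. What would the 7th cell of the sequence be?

G#2 A#2 B2 A2 F#2

Taking 5-note groups, the heads are D5, A4, E4, B3, F#3: the pattern moves down a 4th.
Carrying on: C#3 → G#2.
So cell 7 is G#2 A#2 B2 A2 F#2.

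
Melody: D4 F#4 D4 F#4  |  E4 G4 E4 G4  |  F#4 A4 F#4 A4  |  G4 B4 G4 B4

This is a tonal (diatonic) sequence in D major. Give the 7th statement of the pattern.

Taking 4-note groups, the heads are D4, E4, F#4, G4: the pattern moves up a 2nd.
Continuing the starts: A4 → B4 → C#5.
So cell 7 is C#5 E5 C#5 E5.

C#5 E5 C#5 E5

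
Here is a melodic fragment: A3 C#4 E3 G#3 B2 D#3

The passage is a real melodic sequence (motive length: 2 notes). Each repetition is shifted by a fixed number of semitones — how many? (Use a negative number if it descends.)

-5

Taking 2-note groups, the heads are A3, E3, B2: the pattern moves down a 4th.
A3→E3 is 52 − 57 = -5 semitones.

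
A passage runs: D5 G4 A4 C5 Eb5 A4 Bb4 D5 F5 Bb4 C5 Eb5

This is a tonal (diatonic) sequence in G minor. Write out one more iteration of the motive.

The 4-note cells begin on D5, Eb5, F5 — each up a 2nd from the last.
From G5 the diatonic shape gives G5 C5 D5 F5.

G5 C5 D5 F5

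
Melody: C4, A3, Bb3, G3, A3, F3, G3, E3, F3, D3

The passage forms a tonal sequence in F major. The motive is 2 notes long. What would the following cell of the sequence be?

Unit = 2 notes; the statements start on C4, Bb3, A3, G3, F3, moving down a 2nd each time.
From E3 the diatonic shape gives E3 C3.

E3 C3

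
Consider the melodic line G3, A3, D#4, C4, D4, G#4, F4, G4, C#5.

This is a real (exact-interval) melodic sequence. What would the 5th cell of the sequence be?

Unit = 3 notes; the statements start on G3, C4, F4, moving up a 4th each time.
Extending up a 4th: Bb4 → Eb5.
So cell 5 is Eb5 F5 B5.

Eb5 F5 B5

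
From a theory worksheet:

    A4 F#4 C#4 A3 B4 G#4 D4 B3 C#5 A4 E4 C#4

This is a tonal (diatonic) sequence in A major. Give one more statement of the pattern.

D5 B4 F#4 D4

Taking 4-note groups, the heads are A4, B4, C#5: the pattern moves up a 2nd.
From D5 the diatonic shape gives D5 B4 F#4 D4.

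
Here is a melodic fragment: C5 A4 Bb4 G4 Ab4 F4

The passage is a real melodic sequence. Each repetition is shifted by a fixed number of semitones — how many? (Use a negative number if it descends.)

The 2-note cells begin on C5, Bb4, Ab4 — each down a 2nd from the last.
C5→Bb4 is 70 − 72 = -2 semitones.

-2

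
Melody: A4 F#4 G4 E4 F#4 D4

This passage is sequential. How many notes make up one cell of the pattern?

6 notes total. Splitting into 3 groups of 2:
A4 F#4 | G4 E4 | F#4 D4
Every group is a transposition down a 2nd of the one before; no shorter unit works.

2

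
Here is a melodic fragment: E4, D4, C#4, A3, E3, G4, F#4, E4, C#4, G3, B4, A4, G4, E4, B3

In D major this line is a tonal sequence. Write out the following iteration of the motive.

Unit = 5 notes; the statements start on E4, G4, B4, moving up a 3rd each time.
Statement 4 starts on D5 and keeps the same diatonic contour: D5 C#5 B4 G4 D4.

D5 C#5 B4 G4 D4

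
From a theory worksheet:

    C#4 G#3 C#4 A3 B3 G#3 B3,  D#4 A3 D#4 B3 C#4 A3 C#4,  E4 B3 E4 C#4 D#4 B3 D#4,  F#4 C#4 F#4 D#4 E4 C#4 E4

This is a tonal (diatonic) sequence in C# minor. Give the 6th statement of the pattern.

The 7-note cells begin on C#4, D#4, E4, F#4 — each up a 2nd from the last.
Extending up a 2nd: G#4 → A4.
Statement 6 starts on A4 and keeps the same diatonic contour: A4 E4 A4 F#4 G#4 E4 G#4.

A4 E4 A4 F#4 G#4 E4 G#4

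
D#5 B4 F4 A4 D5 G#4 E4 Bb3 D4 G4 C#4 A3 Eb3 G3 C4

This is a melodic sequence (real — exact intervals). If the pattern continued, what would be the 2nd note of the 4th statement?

D3

With 5-note cells, note 2 of each statement runs B4, E4, A3.
Each moves down a 5th; the next is D3.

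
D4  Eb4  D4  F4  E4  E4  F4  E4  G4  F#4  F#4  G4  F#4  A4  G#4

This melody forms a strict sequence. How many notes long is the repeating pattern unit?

15 notes total. Splitting into 3 groups of 5:
D4 Eb4 D4 F4 E4 | E4 F4 E4 G4 F#4 | F#4 G4 F#4 A4 G#4
Each cell is the previous one up a 2nd — so the unit is 5 notes.

5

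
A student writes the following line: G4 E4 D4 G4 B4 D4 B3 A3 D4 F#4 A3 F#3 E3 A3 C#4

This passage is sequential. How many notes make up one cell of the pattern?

15 notes total. Splitting into 3 groups of 5:
G4 E4 D4 G4 B4 | D4 B3 A3 D4 F#4 | A3 F#3 E3 A3 C#4
That's a consistent down a 4th shift per cell, and no other grouping gives one.

5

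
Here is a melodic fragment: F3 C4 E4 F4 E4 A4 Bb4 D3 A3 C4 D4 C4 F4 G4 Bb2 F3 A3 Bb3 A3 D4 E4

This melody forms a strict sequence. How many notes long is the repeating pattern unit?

7

Try groups of 7 (3 cells in 21 notes):
F3 C4 E4 F4 E4 A4 Bb4 | D3 A3 C4 D4 C4 F4 G4 | Bb2 F3 A3 Bb3 A3 D4 E4
Every group is a transposition down a 3rd of the one before; no shorter unit works.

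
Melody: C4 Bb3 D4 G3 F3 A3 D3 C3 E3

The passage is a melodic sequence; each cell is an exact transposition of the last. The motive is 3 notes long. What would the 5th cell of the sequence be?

The 3-note cells begin on C4, G3, D3 — each down a 4th from the last.
Carrying on: A2 → E2.
Statement 5 starts on E2 and keeps the same exact contour: E2 D2 F#2.

E2 D2 F#2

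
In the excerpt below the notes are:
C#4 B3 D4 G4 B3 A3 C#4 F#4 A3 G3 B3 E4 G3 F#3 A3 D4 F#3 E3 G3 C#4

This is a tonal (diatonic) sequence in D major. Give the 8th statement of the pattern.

C#3 B2 D3 G3

The 4-note cells begin on C#4, B3, A3, G3, F#3 — each down a 2nd from the last.
Continuing the starts: E3 → D3 → C#3.
Statement 8 starts on C#3 and keeps the same diatonic contour: C#3 B2 D3 G3.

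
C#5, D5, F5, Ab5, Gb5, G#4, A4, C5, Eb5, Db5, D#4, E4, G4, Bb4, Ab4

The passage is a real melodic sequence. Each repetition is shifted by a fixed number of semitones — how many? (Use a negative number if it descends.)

Taking 5-note groups, the heads are C#5, G#4, D#4: the pattern moves down a 4th.
C#5→G#4 is 68 − 73 = -5 semitones.

-5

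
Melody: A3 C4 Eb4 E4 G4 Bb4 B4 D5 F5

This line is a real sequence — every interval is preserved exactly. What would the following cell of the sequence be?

Taking 3-note groups, the heads are A3, E4, B4: the pattern moves up a 5th.
From F#5 the exact shape gives F#5 A5 C6.

F#5 A5 C6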